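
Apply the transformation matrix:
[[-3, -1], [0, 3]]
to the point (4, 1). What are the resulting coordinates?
(-13, 3)

Matrix multiplication:
[[-3, -1], [0, 3]] × [4, 1]ᵀ
= [-3×4 + -1×1, 0×4 + 3×1]ᵀ
= [-13.0000, 3.0000]ᵀ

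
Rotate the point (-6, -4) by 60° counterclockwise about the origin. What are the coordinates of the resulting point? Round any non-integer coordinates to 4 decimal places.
(0.4641, -7.1962)

Rotation matrix R(θ) = [[cos θ, -sin θ], [sin θ, cos θ]]; for θ = 60°:
R = [[1/2, -√3/2], [√3/2, 1/2]]
Result: R × [-6, -4]ᵀ = [1/2·-6 + (-√3/2)·-4, √3/2·-6 + (1/2)·-4]ᵀ = (0.4641, -7.1962)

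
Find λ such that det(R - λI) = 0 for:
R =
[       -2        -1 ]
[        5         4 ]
λ = -1, 3

Solve det(R - λI) = 0. For a 2×2 matrix the characteristic equation is λ² - (trace)λ + det = 0.
trace(R) = a + d = -2 + 4 = 2.
det(R) = a*d - b*c = (-2)*(4) - (-1)*(5) = -8 + 5 = -3.
Characteristic equation: λ² - (2)λ + (-3) = 0.
Discriminant = (2)² - 4*(-3) = 4 + 12 = 16.
λ = (2 ± √16) / 2 = (2 ± 4) / 2 = -1, 3.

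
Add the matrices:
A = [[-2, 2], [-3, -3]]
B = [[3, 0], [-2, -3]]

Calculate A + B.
[[1, 2], [-5, -6]]

Add corresponding elements:
(-2)+(3)=1
(2)+(0)=2
(-3)+(-2)=-5
(-3)+(-3)=-6
A + B = [[1, 2], [-5, -6]]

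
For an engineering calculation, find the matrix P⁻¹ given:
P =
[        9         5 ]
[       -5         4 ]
det(P) = 61
P⁻¹ =
[     4/61     -5/61 ]
[     5/61      9/61 ]

For a 2×2 matrix P = [[a, b], [c, d]] with det(P) ≠ 0, P⁻¹ = (1/det(P)) * [[d, -b], [-c, a]].
det(P) = (9)*(4) - (5)*(-5) = 36 + 25 = 61.
P⁻¹ = (1/61) * [[4, -5], [5, 9]].
Dividing each entry by 61 and reducing:
P⁻¹ =
[     4/61     -5/61 ]
[     5/61      9/61 ]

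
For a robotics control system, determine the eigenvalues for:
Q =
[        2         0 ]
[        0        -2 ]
λ = -2, 2

Solve det(Q - λI) = 0. For a 2×2 matrix the characteristic equation is λ² - (trace)λ + det = 0.
trace(Q) = a + d = 2 - 2 = 0.
det(Q) = a*d - b*c = (2)*(-2) - (0)*(0) = -4 - 0 = -4.
Characteristic equation: λ² - (0)λ + (-4) = 0.
Discriminant = (0)² - 4*(-4) = 0 + 16 = 16.
λ = (0 ± √16) / 2 = (0 ± 4) / 2 = -2, 2.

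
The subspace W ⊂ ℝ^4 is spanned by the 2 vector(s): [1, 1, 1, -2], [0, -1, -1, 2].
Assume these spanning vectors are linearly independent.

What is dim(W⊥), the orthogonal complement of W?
dim(W⊥) = 2

For any subspace W of ℝ^n, dim(W) + dim(W⊥) = n (the whole-space dimension).
Here the given 2 vectors are linearly independent, so dim(W) = 2.
Thus dim(W⊥) = n - dim(W) = 4 - 2 = 2.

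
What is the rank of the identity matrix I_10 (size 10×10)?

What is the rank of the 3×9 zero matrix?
rank(I_10) = 10, rank(0) = 0

The identity I_10 has 10 columns that are the standard basis vectors e_1, …, e_10. These are linearly independent, so all 10 columns are pivots and rank(I_10) = 10.
The 3×9 zero matrix has every entry zero, so every row is the zero row and there are no pivots; rank(0) = 0.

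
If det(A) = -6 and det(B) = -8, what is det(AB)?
48

Use the multiplicative property of determinants: det(AB) = det(A)*det(B).
det(AB) = (-6)*(-8) = 48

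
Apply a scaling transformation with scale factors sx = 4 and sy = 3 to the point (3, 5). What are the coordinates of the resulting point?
(12, 15)

Scaling matrix:
[[4, 0], [0, 3]]
Result: (3 × 4, 5 × 3) = (12, 15)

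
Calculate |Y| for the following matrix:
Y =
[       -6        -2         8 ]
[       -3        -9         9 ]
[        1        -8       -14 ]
det(Y) = -858

Expand along row 0 (cofactor expansion): det(Y) = a*(e*i - f*h) - b*(d*i - f*g) + c*(d*h - e*g), where the 3×3 is [[a, b, c], [d, e, f], [g, h, i]].
Minor M_00 = (-9)*(-14) - (9)*(-8) = 126 + 72 = 198.
Minor M_01 = (-3)*(-14) - (9)*(1) = 42 - 9 = 33.
Minor M_02 = (-3)*(-8) - (-9)*(1) = 24 + 9 = 33.
det(Y) = (-6)*(198) - (-2)*(33) + (8)*(33) = -1188 + 66 + 264 = -858.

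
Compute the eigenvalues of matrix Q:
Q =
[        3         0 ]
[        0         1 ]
λ = 1, 3

Solve det(Q - λI) = 0. For a 2×2 matrix the characteristic equation is λ² - (trace)λ + det = 0.
trace(Q) = a + d = 3 + 1 = 4.
det(Q) = a*d - b*c = (3)*(1) - (0)*(0) = 3 - 0 = 3.
Characteristic equation: λ² - (4)λ + (3) = 0.
Discriminant = (4)² - 4*(3) = 16 - 12 = 4.
λ = (4 ± √4) / 2 = (4 ± 2) / 2 = 1, 3.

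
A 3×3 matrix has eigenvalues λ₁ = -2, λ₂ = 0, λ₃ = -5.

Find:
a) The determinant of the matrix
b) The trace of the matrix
det = 0, trace = -7

Two standard eigenvalue identities:
- det(A) equals the product of the eigenvalues (counted with multiplicity).
- trace(A) equals the sum of the eigenvalues.
det(A) = (-2)*(0)*(-5) = 0.
trace(A) = -2 + 0 - 5 = -7.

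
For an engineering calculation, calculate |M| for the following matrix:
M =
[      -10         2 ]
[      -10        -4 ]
det(M) = 60

For a 2×2 matrix [[a, b], [c, d]], det = a*d - b*c.
det(M) = (-10)*(-4) - (2)*(-10) = 40 + 20 = 60.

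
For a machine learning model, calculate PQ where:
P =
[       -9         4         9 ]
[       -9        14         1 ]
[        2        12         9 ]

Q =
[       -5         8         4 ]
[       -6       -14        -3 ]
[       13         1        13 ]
PQ =
[      138      -119        69 ]
[      -26      -267       -65 ]
[       35      -143        89 ]

Matrix multiplication: (PQ)[i][j] = sum over k of P[i][k] * Q[k][j].
  (PQ)[0][0] = (-9)*(-5) + (4)*(-6) + (9)*(13) = 138
  (PQ)[0][1] = (-9)*(8) + (4)*(-14) + (9)*(1) = -119
  (PQ)[0][2] = (-9)*(4) + (4)*(-3) + (9)*(13) = 69
  (PQ)[1][0] = (-9)*(-5) + (14)*(-6) + (1)*(13) = -26
  (PQ)[1][1] = (-9)*(8) + (14)*(-14) + (1)*(1) = -267
  (PQ)[1][2] = (-9)*(4) + (14)*(-3) + (1)*(13) = -65
  (PQ)[2][0] = (2)*(-5) + (12)*(-6) + (9)*(13) = 35
  (PQ)[2][1] = (2)*(8) + (12)*(-14) + (9)*(1) = -143
  (PQ)[2][2] = (2)*(4) + (12)*(-3) + (9)*(13) = 89
PQ =
[      138      -119        69 ]
[      -26      -267       -65 ]
[       35      -143        89 ]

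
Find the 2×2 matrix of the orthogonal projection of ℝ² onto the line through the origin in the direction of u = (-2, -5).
[[4/29, 10/29], [10/29, 25/29]]

The orthogonal projection onto the line spanned by a nonzero vector u = (a, b) has matrix P = (u uᵀ) / (uᵀ u) = (1/(a² + b²)) · [[a², ab], [ab, b²]].
Here u = (-2, -5), so a² + b² = 4 + 25 = 29.
P = (1/29) · [[4, 10], [10, 25]] = [[4/29, 10/29], [10/29, 25/29]].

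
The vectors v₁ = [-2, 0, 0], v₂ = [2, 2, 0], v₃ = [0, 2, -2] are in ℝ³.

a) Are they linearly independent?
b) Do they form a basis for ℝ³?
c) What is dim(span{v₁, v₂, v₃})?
Yes independent, yes basis, dim = 3

Stack v₁, v₂, v₃ as rows of a 3×3 matrix.
[[-2, 0, 0]; [2, 2, 0]; [0, 2, -2]] is already lower triangular with nonzero diagonal entries (-2, 2, -2), so its determinant is the product of the diagonal entries, det = (-2)·(2)·(-2) = 8 ≠ 0, and the rows are linearly independent.
Three linearly independent vectors in ℝ³ form a basis for ℝ³, so dim(span{v₁,v₂,v₃}) = 3.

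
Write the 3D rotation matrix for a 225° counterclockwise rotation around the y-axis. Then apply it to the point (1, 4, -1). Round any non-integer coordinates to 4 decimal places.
R = [[-√2/2, 0, -√2/2], [0, 1, 0], [√2/2, 0, -√2/2]]; R·(1, 4, -1) = (0.0000, 4.0000, 1.4142)

Rotation matrix for 225° around y-axis:
cos(225°) = -√2/2, sin(225°) = -√2/2
R = [[-√2/2, 0, -√2/2], [0, 1, 0], [√2/2, 0, -√2/2]]
Apply to (1, 4, -1): R·[1, 4, -1]ᵀ = (0.0000, 4.0000, 1.4142)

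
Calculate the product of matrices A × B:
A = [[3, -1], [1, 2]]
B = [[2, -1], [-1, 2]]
[[7, -5], [0, 3]]

Matrix multiplication:
C[0][0] = 3×2 + -1×-1 = 7
C[0][1] = 3×-1 + -1×2 = -5
C[1][0] = 1×2 + 2×-1 = 0
C[1][1] = 1×-1 + 2×2 = 3
Result: [[7, -5], [0, 3]]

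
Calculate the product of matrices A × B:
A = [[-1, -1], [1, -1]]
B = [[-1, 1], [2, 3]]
[[-1, -4], [-3, -2]]

Matrix multiplication:
C[0][0] = -1×-1 + -1×2 = -1
C[0][1] = -1×1 + -1×3 = -4
C[1][0] = 1×-1 + -1×2 = -3
C[1][1] = 1×1 + -1×3 = -2
Result: [[-1, -4], [-3, -2]]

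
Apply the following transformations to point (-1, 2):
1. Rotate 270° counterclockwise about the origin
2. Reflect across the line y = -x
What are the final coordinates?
(-1, -2)

Step 1: Rotate 270° → (2, 1)
Step 2: Reflect across the line y = -x → (-1, -2)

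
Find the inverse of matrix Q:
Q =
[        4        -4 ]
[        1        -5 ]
det(Q) = -16
Q⁻¹ =
[     5/16      -1/4 ]
[     1/16      -1/4 ]

For a 2×2 matrix Q = [[a, b], [c, d]] with det(Q) ≠ 0, Q⁻¹ = (1/det(Q)) * [[d, -b], [-c, a]].
det(Q) = (4)*(-5) - (-4)*(1) = -20 + 4 = -16.
Q⁻¹ = (1/-16) * [[-5, 4], [-1, 4]].
Dividing each entry by -16 and reducing:
Q⁻¹ =
[     5/16      -1/4 ]
[     1/16      -1/4 ]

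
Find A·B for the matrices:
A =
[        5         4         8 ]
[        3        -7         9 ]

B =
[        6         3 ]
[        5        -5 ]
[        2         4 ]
AB =
[       66        27 ]
[        1        80 ]

Matrix multiplication: (AB)[i][j] = sum over k of A[i][k] * B[k][j].
  (AB)[0][0] = (5)*(6) + (4)*(5) + (8)*(2) = 66
  (AB)[0][1] = (5)*(3) + (4)*(-5) + (8)*(4) = 27
  (AB)[1][0] = (3)*(6) + (-7)*(5) + (9)*(2) = 1
  (AB)[1][1] = (3)*(3) + (-7)*(-5) + (9)*(4) = 80
AB =
[       66        27 ]
[        1        80 ]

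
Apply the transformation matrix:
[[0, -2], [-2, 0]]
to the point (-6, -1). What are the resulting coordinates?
(2, 12)

Matrix multiplication:
[[0, -2], [-2, 0]] × [-6, -1]ᵀ
= [0×-6 + -2×-1, -2×-6 + 0×-1]ᵀ
= [2.0000, 12.0000]ᵀ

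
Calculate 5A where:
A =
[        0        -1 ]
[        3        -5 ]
5A =
[        0        -5 ]
[       15       -25 ]

Scalar multiplication is elementwise: (5A)[i][j] = 5 * A[i][j].
  (5A)[0][0] = 5 * (0) = 0
  (5A)[0][1] = 5 * (-1) = -5
  (5A)[1][0] = 5 * (3) = 15
  (5A)[1][1] = 5 * (-5) = -25
5A =
[        0        -5 ]
[       15       -25 ]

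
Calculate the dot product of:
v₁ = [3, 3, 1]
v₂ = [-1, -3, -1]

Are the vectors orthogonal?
-13, No

The dot product is the sum of products of corresponding components.
v₁·v₂ = (3)*(-1) + (3)*(-3) + (1)*(-1) = -3 - 9 - 1 = -13.
Two vectors are orthogonal iff their dot product is 0; here the dot product is -13, so the vectors are not orthogonal.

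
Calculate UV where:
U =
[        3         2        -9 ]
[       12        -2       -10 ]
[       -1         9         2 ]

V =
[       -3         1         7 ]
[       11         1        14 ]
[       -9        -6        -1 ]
UV =
[       94        59        58 ]
[       32        70        66 ]
[       84        -4       117 ]

Matrix multiplication: (UV)[i][j] = sum over k of U[i][k] * V[k][j].
  (UV)[0][0] = (3)*(-3) + (2)*(11) + (-9)*(-9) = 94
  (UV)[0][1] = (3)*(1) + (2)*(1) + (-9)*(-6) = 59
  (UV)[0][2] = (3)*(7) + (2)*(14) + (-9)*(-1) = 58
  (UV)[1][0] = (12)*(-3) + (-2)*(11) + (-10)*(-9) = 32
  (UV)[1][1] = (12)*(1) + (-2)*(1) + (-10)*(-6) = 70
  (UV)[1][2] = (12)*(7) + (-2)*(14) + (-10)*(-1) = 66
  (UV)[2][0] = (-1)*(-3) + (9)*(11) + (2)*(-9) = 84
  (UV)[2][1] = (-1)*(1) + (9)*(1) + (2)*(-6) = -4
  (UV)[2][2] = (-1)*(7) + (9)*(14) + (2)*(-1) = 117
UV =
[       94        59        58 ]
[       32        70        66 ]
[       84        -4       117 ]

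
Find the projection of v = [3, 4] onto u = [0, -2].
[0, 4]

The projection of v onto u is proj_u(v) = ((v·u) / (u·u)) · u.
v·u = (3)*(0) + (4)*(-2) = -8.
u·u = (0)*(0) + (-2)*(-2) = 4.
coefficient = -8 / 4 = -2.
proj_u(v) = -2 · [0, -2] = [0, 4].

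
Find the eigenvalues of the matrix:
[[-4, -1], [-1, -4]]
λ = -5 and λ = -3

Characteristic equation: det(A - λI) = 0
λ² - (trace)λ + (det) = 0
λ² - (-8)λ + (15) = 0
λ² + 8λ + 15 = 0
Solving: λ = -5, -3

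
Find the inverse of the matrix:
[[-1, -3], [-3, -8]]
[[8, -3], [-3, 1]]

For [[a,b],[c,d]], inverse = (1/det)·[[d,-b],[-c,a]]
det = -1·-8 - -3·-3 = -1
Inverse = (1/-1)·[[-8, 3], [3, -1]]
        = [[8, -3], [-3, 1]]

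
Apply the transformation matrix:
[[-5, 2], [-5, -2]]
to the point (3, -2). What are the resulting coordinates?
(-19, -11)

Matrix multiplication:
[[-5, 2], [-5, -2]] × [3, -2]ᵀ
= [-5×3 + 2×-2, -5×3 + -2×-2]ᵀ
= [-19.0000, -11.0000]ᵀ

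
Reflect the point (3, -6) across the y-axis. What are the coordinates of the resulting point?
(-3, -6)

Reflection across y-axis: (3, -6) → (-3, -6)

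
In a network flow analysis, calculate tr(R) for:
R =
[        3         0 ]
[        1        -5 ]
tr(R) = 3 - 5 = -2

The trace of a square matrix is the sum of its diagonal entries.
Diagonal entries of R: R[0][0] = 3, R[1][1] = -5.
tr(R) = 3 - 5 = -2.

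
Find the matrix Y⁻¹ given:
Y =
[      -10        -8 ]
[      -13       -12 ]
det(Y) = 16
Y⁻¹ =
[     -3/4       1/2 ]
[    13/16      -5/8 ]

For a 2×2 matrix Y = [[a, b], [c, d]] with det(Y) ≠ 0, Y⁻¹ = (1/det(Y)) * [[d, -b], [-c, a]].
det(Y) = (-10)*(-12) - (-8)*(-13) = 120 - 104 = 16.
Y⁻¹ = (1/16) * [[-12, 8], [13, -10]].
Dividing each entry by 16 and reducing:
Y⁻¹ =
[     -3/4       1/2 ]
[    13/16      -5/8 ]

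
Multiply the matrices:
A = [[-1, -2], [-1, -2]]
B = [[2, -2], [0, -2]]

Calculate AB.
[[-2, 6], [-2, 6]]

Each entry (i,j) of AB = sum over k of A[i][k]*B[k][j].
(AB)[0][0] = (-1)*(2) + (-2)*(0) = -2
(AB)[0][1] = (-1)*(-2) + (-2)*(-2) = 6
(AB)[1][0] = (-1)*(2) + (-2)*(0) = -2
(AB)[1][1] = (-1)*(-2) + (-2)*(-2) = 6
AB = [[-2, 6], [-2, 6]]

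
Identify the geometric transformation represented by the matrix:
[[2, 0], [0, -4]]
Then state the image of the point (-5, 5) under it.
non-uniform scaling by (2, -4); image of (-5, 5) is (-10, -20)

This is diagonal with distinct entries, so it scales the x-axis by 2 and the y-axis by -4.
The matrix [[2, 0], [0, -4]] represents: non-uniform scaling by (2, -4).
Applying it to (-5, 5): [2·-5 + 0·5, 0·-5 + -4·5] = (-10, -20).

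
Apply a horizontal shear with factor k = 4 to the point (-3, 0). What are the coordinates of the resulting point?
(-3, 0)

Shear matrix for horizontal shear with factor k = 4:
[[1, 4], [0, 1]]
Result: (-3, 0) → (-3, 0)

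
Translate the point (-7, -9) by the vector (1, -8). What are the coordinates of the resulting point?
(-6, -17)

Translation by (1, -8):
x' = -7 + 1 = -6
y' = -9 + -8 = -17
Homogeneous matrix: [[1, 0, 1], [0, 1, -8], [0, 0, 1]]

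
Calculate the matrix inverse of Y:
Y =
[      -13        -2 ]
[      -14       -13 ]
det(Y) = 141
Y⁻¹ =
[  -13/141     2/141 ]
[   14/141   -13/141 ]

For a 2×2 matrix Y = [[a, b], [c, d]] with det(Y) ≠ 0, Y⁻¹ = (1/det(Y)) * [[d, -b], [-c, a]].
det(Y) = (-13)*(-13) - (-2)*(-14) = 169 - 28 = 141.
Y⁻¹ = (1/141) * [[-13, 2], [14, -13]].
Dividing each entry by 141 and reducing:
Y⁻¹ =
[  -13/141     2/141 ]
[   14/141   -13/141 ]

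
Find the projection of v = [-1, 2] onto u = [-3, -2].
[3/13, 2/13]

The projection of v onto u is proj_u(v) = ((v·u) / (u·u)) · u.
v·u = (-1)*(-3) + (2)*(-2) = -1.
u·u = (-3)*(-3) + (-2)*(-2) = 13.
coefficient = -1 / 13 = -1/13.
proj_u(v) = -1/13 · [-3, -2] = [3/13, 2/13].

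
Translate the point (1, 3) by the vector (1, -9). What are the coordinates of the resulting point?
(2, -6)

Translation by (1, -9):
x' = 1 + 1 = 2
y' = 3 + -9 = -6
Homogeneous matrix: [[1, 0, 1], [0, 1, -9], [0, 0, 1]]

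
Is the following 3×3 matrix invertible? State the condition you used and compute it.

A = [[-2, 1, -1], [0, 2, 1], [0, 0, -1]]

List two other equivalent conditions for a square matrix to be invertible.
Yes, invertible; det(A) = 4 ≠ 0. Equivalent conditions: rank(A) = 3; Ax = 0 has only the trivial solution; 0 is not an eigenvalue; the columns of A are linearly independent.

To check invertibility, compute det(A).
The given matrix is triangular, so det(A) equals the product of its diagonal entries = 4 ≠ 0.
Since det(A) ≠ 0, A is invertible.
Equivalent conditions for a square matrix A to be invertible:
- rank(A) = 3 (full rank).
- The homogeneous system Ax = 0 has only the trivial solution x = 0.
- 0 is not an eigenvalue of A.
- The columns (equivalently rows) of A are linearly independent.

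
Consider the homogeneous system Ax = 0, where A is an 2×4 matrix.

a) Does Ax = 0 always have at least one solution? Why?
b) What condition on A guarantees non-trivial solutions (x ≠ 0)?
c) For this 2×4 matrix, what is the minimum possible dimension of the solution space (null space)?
a) Yes, x = 0 is always a solution. b) When A has linearly dependent columns (rank < n). c) Minimum nullity = 2.

a) x = 0 satisfies A·0 = 0, so the zero vector is always a solution.
b) Non-trivial solutions exist iff the columns of A are linearly dependent, equivalently rank(A) < n (the number of columns).
c) By rank-nullity, rank(A) + nullity(A) = n = 4. Since A has only 2 rows, rank(A) ≤ 2, so nullity(A) ≥ 4 - 2 = 2.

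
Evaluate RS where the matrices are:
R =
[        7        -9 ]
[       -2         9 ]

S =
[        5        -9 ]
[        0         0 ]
RS =
[       35       -63 ]
[      -10        18 ]

Matrix multiplication: (RS)[i][j] = sum over k of R[i][k] * S[k][j].
  (RS)[0][0] = (7)*(5) + (-9)*(0) = 35
  (RS)[0][1] = (7)*(-9) + (-9)*(0) = -63
  (RS)[1][0] = (-2)*(5) + (9)*(0) = -10
  (RS)[1][1] = (-2)*(-9) + (9)*(0) = 18
RS =
[       35       -63 ]
[      -10        18 ]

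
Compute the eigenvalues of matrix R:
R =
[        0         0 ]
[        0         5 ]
λ = 0, 5

Solve det(R - λI) = 0. For a 2×2 matrix the characteristic equation is λ² - (trace)λ + det = 0.
trace(R) = a + d = 0 + 5 = 5.
det(R) = a*d - b*c = (0)*(5) - (0)*(0) = 0 - 0 = 0.
Characteristic equation: λ² - (5)λ + (0) = 0.
Discriminant = (5)² - 4*(0) = 25 - 0 = 25.
λ = (5 ± √25) / 2 = (5 ± 5) / 2 = 0, 5.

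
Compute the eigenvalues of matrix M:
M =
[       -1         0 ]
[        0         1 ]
λ = -1, 1

Solve det(M - λI) = 0. For a 2×2 matrix the characteristic equation is λ² - (trace)λ + det = 0.
trace(M) = a + d = -1 + 1 = 0.
det(M) = a*d - b*c = (-1)*(1) - (0)*(0) = -1 - 0 = -1.
Characteristic equation: λ² - (0)λ + (-1) = 0.
Discriminant = (0)² - 4*(-1) = 0 + 4 = 4.
λ = (0 ± √4) / 2 = (0 ± 2) / 2 = -1, 1.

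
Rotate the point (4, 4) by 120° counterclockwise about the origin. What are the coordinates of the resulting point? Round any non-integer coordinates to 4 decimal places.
(-5.4641, 1.4641)

Rotation matrix R(θ) = [[cos θ, -sin θ], [sin θ, cos θ]]; for θ = 120°:
R = [[-1/2, -√3/2], [√3/2, -1/2]]
Result: R × [4, 4]ᵀ = [-1/2·4 + (-√3/2)·4, √3/2·4 + (-1/2)·4]ᵀ = (-5.4641, 1.4641)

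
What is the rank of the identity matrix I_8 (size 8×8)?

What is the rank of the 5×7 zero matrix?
rank(I_8) = 8, rank(0) = 0

The identity I_8 has 8 columns that are the standard basis vectors e_1, …, e_8. These are linearly independent, so all 8 columns are pivots and rank(I_8) = 8.
The 5×7 zero matrix has every entry zero, so every row is the zero row and there are no pivots; rank(0) = 0.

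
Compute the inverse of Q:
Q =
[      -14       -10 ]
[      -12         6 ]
det(Q) = -204
Q⁻¹ =
[    -1/34    -5/102 ]
[    -1/17     7/102 ]

For a 2×2 matrix Q = [[a, b], [c, d]] with det(Q) ≠ 0, Q⁻¹ = (1/det(Q)) * [[d, -b], [-c, a]].
det(Q) = (-14)*(6) - (-10)*(-12) = -84 - 120 = -204.
Q⁻¹ = (1/-204) * [[6, 10], [12, -14]].
Dividing each entry by -204 and reducing:
Q⁻¹ =
[    -1/34    -5/102 ]
[    -1/17     7/102 ]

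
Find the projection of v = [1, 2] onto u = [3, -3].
[-1/2, 1/2]

The projection of v onto u is proj_u(v) = ((v·u) / (u·u)) · u.
v·u = (1)*(3) + (2)*(-3) = -3.
u·u = (3)*(3) + (-3)*(-3) = 18.
coefficient = -3 / 18 = -1/6.
proj_u(v) = -1/6 · [3, -3] = [-1/2, 1/2].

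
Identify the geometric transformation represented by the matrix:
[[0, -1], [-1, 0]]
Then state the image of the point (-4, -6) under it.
reflection across the line y = -x; image of (-4, -6) is (6, 4)

This is a symmetric orthogonal matrix with determinant -1, which characterizes a reflection in ℝ².
The matrix [[0, -1], [-1, 0]] represents: reflection across the line y = -x.
Applying it to (-4, -6): [0·-4 + -1·-6, -1·-4 + 0·-6] = (6, 4).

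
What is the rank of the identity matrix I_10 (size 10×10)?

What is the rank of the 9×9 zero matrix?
rank(I_10) = 10, rank(0) = 0

The identity I_10 has 10 columns that are the standard basis vectors e_1, …, e_10. These are linearly independent, so all 10 columns are pivots and rank(I_10) = 10.
The 9×9 zero matrix has every entry zero, so every row is the zero row and there are no pivots; rank(0) = 0.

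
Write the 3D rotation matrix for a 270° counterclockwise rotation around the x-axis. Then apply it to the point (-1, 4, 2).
R = [[1, 0, 0], [0, 0, 1], [0, -1, 0]]; R·(-1, 4, 2) = (-1, 2, -4)

Rotation matrix for 270° around x-axis:
cos(270°) = 0, sin(270°) = -1
R = [[1, 0, 0], [0, 0, 1], [0, -1, 0]]
Apply to (-1, 4, 2): R·[-1, 4, 2]ᵀ = (-1, 2, -4)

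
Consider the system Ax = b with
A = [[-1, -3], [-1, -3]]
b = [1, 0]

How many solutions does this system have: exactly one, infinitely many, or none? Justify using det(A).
No solution

det(A) = (-1)*(-3) - (-3)*(-1) = 0, so A is singular.
The column space of A is span(column 1) = span([-1, -1]).
b = [1, 0] is not a scalar multiple of column 1, so b ∉ column space and the system is inconsistent — no solution.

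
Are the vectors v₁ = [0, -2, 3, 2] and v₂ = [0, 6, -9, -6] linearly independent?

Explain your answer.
No, linearly dependent (v₂ = -3·v₁)

Check whether there is a scalar k with v₂ = k·v₁.
Comparing components, k = -3 satisfies -3·[0, -2, 3, 2] = [0, 6, -9, -6].
Since v₂ is a scalar multiple of v₁, the two vectors are linearly dependent.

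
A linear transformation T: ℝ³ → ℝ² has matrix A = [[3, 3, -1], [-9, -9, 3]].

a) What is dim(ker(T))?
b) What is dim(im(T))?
dim(ker) = 2, dim(im) = 1

Observe that row 2 = -3 × row 1 (so the rows are linearly dependent).
Thus rank(A) = 1 (only one linearly independent row).
dim(im(T)) = rank(A) = 1.
By the rank-nullity theorem applied to T: ℝ³ → ℝ², rank(A) + nullity(A) = 3 (the domain dimension), so dim(ker(T)) = 3 - 1 = 2.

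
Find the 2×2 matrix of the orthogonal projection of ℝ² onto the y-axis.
[[0, 0], [0, 1]]

The orthogonal projection onto the line spanned by a nonzero vector u = (a, b) has matrix P = (u uᵀ) / (uᵀ u) = (1/(a² + b²)) · [[a², ab], [ab, b²]].
Here u = (0, 1), so a² + b² = 0 + 1 = 1.
P = (1/1) · [[0, 0], [0, 1]] = [[0, 0], [0, 1]].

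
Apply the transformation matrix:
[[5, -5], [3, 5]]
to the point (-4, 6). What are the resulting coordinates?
(-50, 18)

Matrix multiplication:
[[5, -5], [3, 5]] × [-4, 6]ᵀ
= [5×-4 + -5×6, 3×-4 + 5×6]ᵀ
= [-50.0000, 18.0000]ᵀ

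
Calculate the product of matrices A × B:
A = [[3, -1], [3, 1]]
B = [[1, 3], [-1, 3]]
[[4, 6], [2, 12]]

Matrix multiplication:
C[0][0] = 3×1 + -1×-1 = 4
C[0][1] = 3×3 + -1×3 = 6
C[1][0] = 3×1 + 1×-1 = 2
C[1][1] = 3×3 + 1×3 = 12
Result: [[4, 6], [2, 12]]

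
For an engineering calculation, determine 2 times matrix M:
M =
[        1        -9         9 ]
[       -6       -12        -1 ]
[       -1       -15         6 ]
2M =
[        2       -18        18 ]
[      -12       -24        -2 ]
[       -2       -30        12 ]

Scalar multiplication is elementwise: (2M)[i][j] = 2 * M[i][j].
  (2M)[0][0] = 2 * (1) = 2
  (2M)[0][1] = 2 * (-9) = -18
  (2M)[0][2] = 2 * (9) = 18
  (2M)[1][0] = 2 * (-6) = -12
  (2M)[1][1] = 2 * (-12) = -24
  (2M)[1][2] = 2 * (-1) = -2
  (2M)[2][0] = 2 * (-1) = -2
  (2M)[2][1] = 2 * (-15) = -30
  (2M)[2][2] = 2 * (6) = 12
2M =
[        2       -18        18 ]
[      -12       -24        -2 ]
[       -2       -30        12 ]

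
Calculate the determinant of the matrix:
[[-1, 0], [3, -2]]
2

For a 2×2 matrix [[a, b], [c, d]], det = ad - bc
det = (-1)(-2) - (0)(3) = 2 - 0 = 2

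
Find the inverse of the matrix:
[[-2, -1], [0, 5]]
[[-1/2, -1/10], [0, 1/5]]

For [[a,b],[c,d]], inverse = (1/det)·[[d,-b],[-c,a]]
det = -2·5 - -1·0 = -10
Inverse = (1/-10)·[[5, 1], [0, -2]]
        = [[-1/2, -1/10], [0, 1/5]]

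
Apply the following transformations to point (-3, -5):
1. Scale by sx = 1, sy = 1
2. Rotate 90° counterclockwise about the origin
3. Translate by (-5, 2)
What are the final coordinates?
(0, -1)

Step 1: Scale → (-3, -5)
Step 2: Rotate 90° → (5, -3)
Step 3: Translate → (0, -1)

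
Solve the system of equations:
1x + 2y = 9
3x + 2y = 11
x = 1, y = 4

Use elimination (row reduction):
Equation 1: 1x + 2y = 9.
Equation 2: 3x + 2y = 11.
Multiply Eq1 by 3 and Eq2 by 1: 3x + 6y = 27;  3x + 2y = 11.
Subtract: (-4)y = -16, so y = 4.
Back-substitute into Eq1: 1x + 2*(4) = 9, so x = 1.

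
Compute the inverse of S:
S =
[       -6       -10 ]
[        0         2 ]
det(S) = -12
S⁻¹ =
[     -1/6      -5/6 ]
[        0       1/2 ]

For a 2×2 matrix S = [[a, b], [c, d]] with det(S) ≠ 0, S⁻¹ = (1/det(S)) * [[d, -b], [-c, a]].
det(S) = (-6)*(2) - (-10)*(0) = -12 - 0 = -12.
S⁻¹ = (1/-12) * [[2, 10], [0, -6]].
Dividing each entry by -12 and reducing:
S⁻¹ =
[     -1/6      -5/6 ]
[        0       1/2 ]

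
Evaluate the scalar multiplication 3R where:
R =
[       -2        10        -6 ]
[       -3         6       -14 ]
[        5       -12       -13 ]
3R =
[       -6        30       -18 ]
[       -9        18       -42 ]
[       15       -36       -39 ]

Scalar multiplication is elementwise: (3R)[i][j] = 3 * R[i][j].
  (3R)[0][0] = 3 * (-2) = -6
  (3R)[0][1] = 3 * (10) = 30
  (3R)[0][2] = 3 * (-6) = -18
  (3R)[1][0] = 3 * (-3) = -9
  (3R)[1][1] = 3 * (6) = 18
  (3R)[1][2] = 3 * (-14) = -42
  (3R)[2][0] = 3 * (5) = 15
  (3R)[2][1] = 3 * (-12) = -36
  (3R)[2][2] = 3 * (-13) = -39
3R =
[       -6        30       -18 ]
[       -9        18       -42 ]
[       15       -36       -39 ]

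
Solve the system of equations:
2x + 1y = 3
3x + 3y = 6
x = 1, y = 1

Use elimination (row reduction):
Equation 1: 2x + 1y = 3.
Equation 2: 3x + 3y = 6.
Multiply Eq1 by 3 and Eq2 by 2: 6x + 3y = 9;  6x + 6y = 12.
Subtract: (3)y = 3, so y = 1.
Back-substitute into Eq1: 2x + 1*(1) = 3, so x = 1.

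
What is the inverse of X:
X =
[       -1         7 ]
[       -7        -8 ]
det(X) = 57
X⁻¹ =
[    -8/57     -7/57 ]
[     7/57     -1/57 ]

For a 2×2 matrix X = [[a, b], [c, d]] with det(X) ≠ 0, X⁻¹ = (1/det(X)) * [[d, -b], [-c, a]].
det(X) = (-1)*(-8) - (7)*(-7) = 8 + 49 = 57.
X⁻¹ = (1/57) * [[-8, -7], [7, -1]].
Dividing each entry by 57 and reducing:
X⁻¹ =
[    -8/57     -7/57 ]
[     7/57     -1/57 ]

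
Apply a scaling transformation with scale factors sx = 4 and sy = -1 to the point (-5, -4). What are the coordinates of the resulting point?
(-20, 4)

Scaling matrix:
[[4, 0], [0, -1]]
Result: (-5 × 4, -4 × -1) = (-20, 4)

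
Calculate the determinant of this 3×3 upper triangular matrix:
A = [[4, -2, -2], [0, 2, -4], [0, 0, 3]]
24

The determinant of a triangular matrix is the product of its diagonal entries (the off-diagonal entries above the diagonal do not affect it).
det(A) = (4) * (2) * (3) = 24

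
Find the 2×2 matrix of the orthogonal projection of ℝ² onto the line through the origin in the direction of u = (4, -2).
[[4/5, -2/5], [-2/5, 1/5]]

The orthogonal projection onto the line spanned by a nonzero vector u = (a, b) has matrix P = (u uᵀ) / (uᵀ u) = (1/(a² + b²)) · [[a², ab], [ab, b²]].
Here u = (4, -2), so a² + b² = 16 + 4 = 20.
P = (1/20) · [[16, -8], [-8, 4]] = [[4/5, -2/5], [-2/5, 1/5]].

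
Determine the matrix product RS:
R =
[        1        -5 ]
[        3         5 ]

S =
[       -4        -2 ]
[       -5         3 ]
RS =
[       21       -17 ]
[      -37         9 ]

Matrix multiplication: (RS)[i][j] = sum over k of R[i][k] * S[k][j].
  (RS)[0][0] = (1)*(-4) + (-5)*(-5) = 21
  (RS)[0][1] = (1)*(-2) + (-5)*(3) = -17
  (RS)[1][0] = (3)*(-4) + (5)*(-5) = -37
  (RS)[1][1] = (3)*(-2) + (5)*(3) = 9
RS =
[       21       -17 ]
[      -37         9 ]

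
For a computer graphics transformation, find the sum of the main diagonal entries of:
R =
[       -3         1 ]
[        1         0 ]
tr(R) = -3 + 0 = -3

The trace of a square matrix is the sum of its diagonal entries.
Diagonal entries of R: R[0][0] = -3, R[1][1] = 0.
tr(R) = -3 + 0 = -3.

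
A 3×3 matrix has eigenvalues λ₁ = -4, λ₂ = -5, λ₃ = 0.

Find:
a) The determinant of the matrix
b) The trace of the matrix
det = 0, trace = -9

Two standard eigenvalue identities:
- det(A) equals the product of the eigenvalues (counted with multiplicity).
- trace(A) equals the sum of the eigenvalues.
det(A) = (-4)*(-5)*(0) = 0.
trace(A) = -4 - 5 + 0 = -9.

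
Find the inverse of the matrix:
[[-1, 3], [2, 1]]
[[-1/7, 3/7], [2/7, 1/7]]

For [[a,b],[c,d]], inverse = (1/det)·[[d,-b],[-c,a]]
det = -1·1 - 3·2 = -7
Inverse = (1/-7)·[[1, -3], [-2, -1]]
        = [[-1/7, 3/7], [2/7, 1/7]]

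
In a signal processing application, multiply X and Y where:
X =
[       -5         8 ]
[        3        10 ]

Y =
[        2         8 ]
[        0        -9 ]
XY =
[      -10      -112 ]
[        6       -66 ]

Matrix multiplication: (XY)[i][j] = sum over k of X[i][k] * Y[k][j].
  (XY)[0][0] = (-5)*(2) + (8)*(0) = -10
  (XY)[0][1] = (-5)*(8) + (8)*(-9) = -112
  (XY)[1][0] = (3)*(2) + (10)*(0) = 6
  (XY)[1][1] = (3)*(8) + (10)*(-9) = -66
XY =
[      -10      -112 ]
[        6       -66 ]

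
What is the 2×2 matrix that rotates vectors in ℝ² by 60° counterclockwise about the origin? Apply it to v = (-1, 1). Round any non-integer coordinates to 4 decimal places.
R = [[1/2, -√3/2], [√3/2, 1/2]]; R·v = (-1.3660, -0.3660)

A counterclockwise rotation by angle θ in ℝ² has matrix R(θ) = [[cos θ, -sin θ], [sin θ, cos θ]].
For θ = 60°: cos θ = 1/2, sin θ = √3/2.
R(60°) = [[1/2, -√3/2], [√3/2, 1/2]].
R·v = [1/2·-1 + (-√3/2)·1, √3/2·-1 + 1/2·1] = (-1.3660, -0.3660).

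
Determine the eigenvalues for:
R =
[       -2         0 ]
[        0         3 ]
λ = -2, 3

Solve det(R - λI) = 0. For a 2×2 matrix the characteristic equation is λ² - (trace)λ + det = 0.
trace(R) = a + d = -2 + 3 = 1.
det(R) = a*d - b*c = (-2)*(3) - (0)*(0) = -6 - 0 = -6.
Characteristic equation: λ² - (1)λ + (-6) = 0.
Discriminant = (1)² - 4*(-6) = 1 + 24 = 25.
λ = (1 ± √25) / 2 = (1 ± 5) / 2 = -2, 3.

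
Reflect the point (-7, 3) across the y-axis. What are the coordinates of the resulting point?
(7, 3)

Reflection across y-axis: (-7, 3) → (7, 3)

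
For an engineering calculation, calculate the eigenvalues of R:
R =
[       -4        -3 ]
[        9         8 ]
λ = -1, 5

Solve det(R - λI) = 0. For a 2×2 matrix the characteristic equation is λ² - (trace)λ + det = 0.
trace(R) = a + d = -4 + 8 = 4.
det(R) = a*d - b*c = (-4)*(8) - (-3)*(9) = -32 + 27 = -5.
Characteristic equation: λ² - (4)λ + (-5) = 0.
Discriminant = (4)² - 4*(-5) = 16 + 20 = 36.
λ = (4 ± √36) / 2 = (4 ± 6) / 2 = -1, 5.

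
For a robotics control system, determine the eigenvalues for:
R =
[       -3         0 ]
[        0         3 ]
λ = -3, 3

Solve det(R - λI) = 0. For a 2×2 matrix the characteristic equation is λ² - (trace)λ + det = 0.
trace(R) = a + d = -3 + 3 = 0.
det(R) = a*d - b*c = (-3)*(3) - (0)*(0) = -9 - 0 = -9.
Characteristic equation: λ² - (0)λ + (-9) = 0.
Discriminant = (0)² - 4*(-9) = 0 + 36 = 36.
λ = (0 ± √36) / 2 = (0 ± 6) / 2 = -3, 3.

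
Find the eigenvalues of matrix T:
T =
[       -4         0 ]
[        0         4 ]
λ = -4, 4

Solve det(T - λI) = 0. For a 2×2 matrix the characteristic equation is λ² - (trace)λ + det = 0.
trace(T) = a + d = -4 + 4 = 0.
det(T) = a*d - b*c = (-4)*(4) - (0)*(0) = -16 - 0 = -16.
Characteristic equation: λ² - (0)λ + (-16) = 0.
Discriminant = (0)² - 4*(-16) = 0 + 64 = 64.
λ = (0 ± √64) / 2 = (0 ± 8) / 2 = -4, 4.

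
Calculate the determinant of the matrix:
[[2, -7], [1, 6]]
19

For a 2×2 matrix [[a, b], [c, d]], det = ad - bc
det = (2)(6) - (-7)(1) = 12 - -7 = 19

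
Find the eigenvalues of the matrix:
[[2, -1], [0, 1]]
λ = 1 and λ = 2

Characteristic equation: det(A - λI) = 0
λ² - (trace)λ + (det) = 0
λ² - (3)λ + (2) = 0
λ² - 3λ + 2 = 0
Solving: λ = 1, 2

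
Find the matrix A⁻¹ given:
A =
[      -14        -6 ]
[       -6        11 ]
det(A) = -190
A⁻¹ =
[  -11/190     -3/95 ]
[    -3/95      7/95 ]

For a 2×2 matrix A = [[a, b], [c, d]] with det(A) ≠ 0, A⁻¹ = (1/det(A)) * [[d, -b], [-c, a]].
det(A) = (-14)*(11) - (-6)*(-6) = -154 - 36 = -190.
A⁻¹ = (1/-190) * [[11, 6], [6, -14]].
Dividing each entry by -190 and reducing:
A⁻¹ =
[  -11/190     -3/95 ]
[    -3/95      7/95 ]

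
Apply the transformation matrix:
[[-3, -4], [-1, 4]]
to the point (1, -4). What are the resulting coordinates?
(13, -17)

Matrix multiplication:
[[-3, -4], [-1, 4]] × [1, -4]ᵀ
= [-3×1 + -4×-4, -1×1 + 4×-4]ᵀ
= [13.0000, -17.0000]ᵀ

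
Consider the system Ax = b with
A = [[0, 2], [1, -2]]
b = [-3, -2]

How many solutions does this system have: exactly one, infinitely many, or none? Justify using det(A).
Exactly one solution

Compute det(A) = (0)*(-2) - (2)*(1) = -2.
Because det(A) ≠ 0, A is invertible and Ax = b has a unique solution for every b (here x = A⁻¹ b).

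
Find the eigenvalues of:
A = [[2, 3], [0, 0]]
λ = 0, 2

Solve det(A - λI) = 0. For a 2×2 matrix this is λ² - (trace)λ + det = 0.
trace(A) = 2 + 0 = 2.
det(A) = (2)*(0) - (3)*(0) = 0 - 0 = 0.
Characteristic equation: λ² - (2)λ + (0) = 0.
Discriminant: (2)² - 4*(0) = 4 - 0 = 4.
Roots: λ = (2 ± √4) / 2 = 0, 2.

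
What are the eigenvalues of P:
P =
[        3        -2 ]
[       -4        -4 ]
λ = -5, 4

Solve det(P - λI) = 0. For a 2×2 matrix the characteristic equation is λ² - (trace)λ + det = 0.
trace(P) = a + d = 3 - 4 = -1.
det(P) = a*d - b*c = (3)*(-4) - (-2)*(-4) = -12 - 8 = -20.
Characteristic equation: λ² - (-1)λ + (-20) = 0.
Discriminant = (-1)² - 4*(-20) = 1 + 80 = 81.
λ = (-1 ± √81) / 2 = (-1 ± 9) / 2 = -5, 4.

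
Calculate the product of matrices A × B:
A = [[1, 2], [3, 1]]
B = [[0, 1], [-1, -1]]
[[-2, -1], [-1, 2]]

Matrix multiplication:
C[0][0] = 1×0 + 2×-1 = -2
C[0][1] = 1×1 + 2×-1 = -1
C[1][0] = 3×0 + 1×-1 = -1
C[1][1] = 3×1 + 1×-1 = 2
Result: [[-2, -1], [-1, 2]]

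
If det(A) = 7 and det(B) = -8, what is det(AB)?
-56

Use the multiplicative property of determinants: det(AB) = det(A)*det(B).
det(AB) = (7)*(-8) = -56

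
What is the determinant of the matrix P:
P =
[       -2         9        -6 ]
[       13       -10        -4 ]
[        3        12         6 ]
det(P) = -1902

Expand along row 0 (cofactor expansion): det(P) = a*(e*i - f*h) - b*(d*i - f*g) + c*(d*h - e*g), where the 3×3 is [[a, b, c], [d, e, f], [g, h, i]].
Minor M_00 = (-10)*(6) - (-4)*(12) = -60 + 48 = -12.
Minor M_01 = (13)*(6) - (-4)*(3) = 78 + 12 = 90.
Minor M_02 = (13)*(12) - (-10)*(3) = 156 + 30 = 186.
det(P) = (-2)*(-12) - (9)*(90) + (-6)*(186) = 24 - 810 - 1116 = -1902.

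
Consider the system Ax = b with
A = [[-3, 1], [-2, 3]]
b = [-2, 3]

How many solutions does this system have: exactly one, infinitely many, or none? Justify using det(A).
Exactly one solution

Compute det(A) = (-3)*(3) - (1)*(-2) = -7.
Because det(A) ≠ 0, A is invertible and Ax = b has a unique solution for every b (here x = A⁻¹ b).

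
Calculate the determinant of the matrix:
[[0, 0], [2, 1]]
0

For a 2×2 matrix [[a, b], [c, d]], det = ad - bc
det = (0)(1) - (0)(2) = 0 - 0 = 0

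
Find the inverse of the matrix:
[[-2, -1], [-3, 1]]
[[-1/5, -1/5], [-3/5, 2/5]]

For [[a,b],[c,d]], inverse = (1/det)·[[d,-b],[-c,a]]
det = -2·1 - -1·-3 = -5
Inverse = (1/-5)·[[1, 1], [3, -2]]
        = [[-1/5, -1/5], [-3/5, 2/5]]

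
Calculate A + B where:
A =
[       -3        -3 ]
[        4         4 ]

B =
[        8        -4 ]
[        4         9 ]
A + B =
[        5        -7 ]
[        8        13 ]

Matrix addition is elementwise: (A+B)[i][j] = A[i][j] + B[i][j].
  (A+B)[0][0] = (-3) + (8) = 5
  (A+B)[0][1] = (-3) + (-4) = -7
  (A+B)[1][0] = (4) + (4) = 8
  (A+B)[1][1] = (4) + (9) = 13
A + B =
[        5        -7 ]
[        8        13 ]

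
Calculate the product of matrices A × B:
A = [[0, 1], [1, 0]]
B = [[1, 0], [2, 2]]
[[2, 2], [1, 0]]

Matrix multiplication:
C[0][0] = 0×1 + 1×2 = 2
C[0][1] = 0×0 + 1×2 = 2
C[1][0] = 1×1 + 0×2 = 1
C[1][1] = 1×0 + 0×2 = 0
Result: [[2, 2], [1, 0]]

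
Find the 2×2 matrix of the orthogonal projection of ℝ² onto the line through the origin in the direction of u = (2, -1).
[[4/5, -2/5], [-2/5, 1/5]]

The orthogonal projection onto the line spanned by a nonzero vector u = (a, b) has matrix P = (u uᵀ) / (uᵀ u) = (1/(a² + b²)) · [[a², ab], [ab, b²]].
Here u = (2, -1), so a² + b² = 4 + 1 = 5.
P = (1/5) · [[4, -2], [-2, 1]] = [[4/5, -2/5], [-2/5, 1/5]].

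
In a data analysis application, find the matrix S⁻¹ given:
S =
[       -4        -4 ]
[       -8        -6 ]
det(S) = -8
S⁻¹ =
[      3/4      -1/2 ]
[       -1       1/2 ]

For a 2×2 matrix S = [[a, b], [c, d]] with det(S) ≠ 0, S⁻¹ = (1/det(S)) * [[d, -b], [-c, a]].
det(S) = (-4)*(-6) - (-4)*(-8) = 24 - 32 = -8.
S⁻¹ = (1/-8) * [[-6, 4], [8, -4]].
Dividing each entry by -8 and reducing:
S⁻¹ =
[      3/4      -1/2 ]
[       -1       1/2 ]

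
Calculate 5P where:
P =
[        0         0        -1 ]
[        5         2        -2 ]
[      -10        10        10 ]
5P =
[        0         0        -5 ]
[       25        10       -10 ]
[      -50        50        50 ]

Scalar multiplication is elementwise: (5P)[i][j] = 5 * P[i][j].
  (5P)[0][0] = 5 * (0) = 0
  (5P)[0][1] = 5 * (0) = 0
  (5P)[0][2] = 5 * (-1) = -5
  (5P)[1][0] = 5 * (5) = 25
  (5P)[1][1] = 5 * (2) = 10
  (5P)[1][2] = 5 * (-2) = -10
  (5P)[2][0] = 5 * (-10) = -50
  (5P)[2][1] = 5 * (10) = 50
  (5P)[2][2] = 5 * (10) = 50
5P =
[        0         0        -5 ]
[       25        10       -10 ]
[      -50        50        50 ]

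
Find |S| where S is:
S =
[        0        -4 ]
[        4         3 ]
det(S) = 16

For a 2×2 matrix [[a, b], [c, d]], det = a*d - b*c.
det(S) = (0)*(3) - (-4)*(4) = 0 + 16 = 16.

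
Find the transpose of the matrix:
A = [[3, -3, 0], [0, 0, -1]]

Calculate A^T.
[[3, 0], [-3, 0], [0, -1]]

The transpose sends entry (i,j) to (j,i); rows become columns.
Row 0 of A: [3, -3, 0] -> column 0 of A^T.
Row 1 of A: [0, 0, -1] -> column 1 of A^T.
A^T = [[3, 0], [-3, 0], [0, -1]]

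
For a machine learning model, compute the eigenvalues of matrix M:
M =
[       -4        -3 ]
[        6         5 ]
λ = -1, 2

Solve det(M - λI) = 0. For a 2×2 matrix the characteristic equation is λ² - (trace)λ + det = 0.
trace(M) = a + d = -4 + 5 = 1.
det(M) = a*d - b*c = (-4)*(5) - (-3)*(6) = -20 + 18 = -2.
Characteristic equation: λ² - (1)λ + (-2) = 0.
Discriminant = (1)² - 4*(-2) = 1 + 8 = 9.
λ = (1 ± √9) / 2 = (1 ± 3) / 2 = -1, 2.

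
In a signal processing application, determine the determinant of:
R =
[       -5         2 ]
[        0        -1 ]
det(R) = 5

For a 2×2 matrix [[a, b], [c, d]], det = a*d - b*c.
det(R) = (-5)*(-1) - (2)*(0) = 5 - 0 = 5.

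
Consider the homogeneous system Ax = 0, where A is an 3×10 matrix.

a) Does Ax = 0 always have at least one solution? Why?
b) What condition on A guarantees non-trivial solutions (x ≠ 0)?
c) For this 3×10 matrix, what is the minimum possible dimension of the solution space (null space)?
a) Yes, x = 0 is always a solution. b) When A has linearly dependent columns (rank < n). c) Minimum nullity = 7.

a) x = 0 satisfies A·0 = 0, so the zero vector is always a solution.
b) Non-trivial solutions exist iff the columns of A are linearly dependent, equivalently rank(A) < n (the number of columns).
c) By rank-nullity, rank(A) + nullity(A) = n = 10. Since A has only 3 rows, rank(A) ≤ 3, so nullity(A) ≥ 10 - 3 = 7.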